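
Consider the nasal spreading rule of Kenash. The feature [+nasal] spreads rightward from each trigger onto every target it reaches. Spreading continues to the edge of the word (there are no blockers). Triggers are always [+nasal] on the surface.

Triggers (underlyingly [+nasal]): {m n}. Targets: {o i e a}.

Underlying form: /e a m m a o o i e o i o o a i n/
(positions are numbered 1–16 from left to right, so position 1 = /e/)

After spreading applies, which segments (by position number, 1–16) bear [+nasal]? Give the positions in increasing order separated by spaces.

From /m/ at 3 rightward: 4 /m/ is itself a trigger — this domain ends here.
From /m/ at 4 rightward: 5 /a/ → [+nasal]; 6 /o/ → [+nasal]; 7 /o/ → [+nasal]; 8 /i/ → [+nasal]; 9 /e/ → [+nasal]; 10 /o/ → [+nasal]; 11 /i/ → [+nasal]; 12 /o/ → [+nasal]; 13 /o/ → [+nasal]; 14 /a/ → [+nasal]; 15 /i/ → [+nasal]; 16 /n/ is itself a trigger — this domain ends here.
From /n/ at 16 rightward: word edge.
Targets with no active source: positions 1 2 stay [-nasal].

3 4 5 6 7 8 9 10 11 12 13 14 15 16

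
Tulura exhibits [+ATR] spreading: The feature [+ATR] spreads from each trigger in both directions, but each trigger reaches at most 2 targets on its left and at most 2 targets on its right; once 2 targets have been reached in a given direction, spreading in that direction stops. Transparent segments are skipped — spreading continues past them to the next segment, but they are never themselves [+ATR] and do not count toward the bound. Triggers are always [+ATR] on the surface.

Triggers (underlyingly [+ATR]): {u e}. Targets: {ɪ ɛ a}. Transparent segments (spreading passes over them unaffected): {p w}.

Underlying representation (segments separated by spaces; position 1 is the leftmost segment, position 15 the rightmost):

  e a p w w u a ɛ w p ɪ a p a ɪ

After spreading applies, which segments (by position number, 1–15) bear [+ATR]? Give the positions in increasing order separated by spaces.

1 2 6 7 8

From /e/ at 1 rightward: 2 /a/ → [+ATR]; 3 /p/ transparent; 4 /w/ transparent; 5 /w/ transparent; 6 /u/ is itself a trigger — this domain ends here.
From /e/ at 1 leftward: word edge.
From /u/ at 6 rightward: 7 /a/ → [+ATR]; 8 /ɛ/ → [+ATR]; bound reached.
From /u/ at 6 leftward: 5 /w/ transparent; 4 /w/ transparent; 3 /p/ transparent; 2 /a/ → [+ATR]; 1 /e/ is itself a trigger — this domain ends here.
Targets with no active source: positions 11 12 14 15 stay [-ATR].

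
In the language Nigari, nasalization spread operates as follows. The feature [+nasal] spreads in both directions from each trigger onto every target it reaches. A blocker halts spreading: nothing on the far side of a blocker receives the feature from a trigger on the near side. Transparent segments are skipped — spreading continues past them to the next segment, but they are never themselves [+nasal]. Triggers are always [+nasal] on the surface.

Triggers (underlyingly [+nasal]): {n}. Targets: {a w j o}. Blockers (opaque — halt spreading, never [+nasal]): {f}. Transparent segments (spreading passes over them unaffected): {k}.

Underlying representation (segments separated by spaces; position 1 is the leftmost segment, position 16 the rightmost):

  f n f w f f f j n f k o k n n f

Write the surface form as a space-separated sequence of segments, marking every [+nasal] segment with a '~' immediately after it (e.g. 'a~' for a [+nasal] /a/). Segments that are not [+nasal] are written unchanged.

f n~ f w f f f j~ n~ f k o~ k n~ n~ f

From /n/ at 2 rightward: 3 /f/ blocks.
From /n/ at 2 leftward: 1 /f/ blocks.
From /n/ at 9 rightward: 10 /f/ blocks.
From /n/ at 9 leftward: 8 /j/ → [+nasal]; 7 /f/ blocks.
From /n/ at 14 rightward: 15 /n/ is itself a trigger — this domain ends here.
From /n/ at 14 leftward: 13 /k/ transparent; 12 /o/ → [+nasal]; 11 /k/ transparent; 10 /f/ blocks.
From /n/ at 15 rightward: 16 /f/ blocks.
From /n/ at 15 leftward: 14 /n/ is itself a trigger — this domain ends here.
Target with no active source: position 4 stays [-nasal].
[+nasal] positions on the surface: 2 8 9 12 14 15.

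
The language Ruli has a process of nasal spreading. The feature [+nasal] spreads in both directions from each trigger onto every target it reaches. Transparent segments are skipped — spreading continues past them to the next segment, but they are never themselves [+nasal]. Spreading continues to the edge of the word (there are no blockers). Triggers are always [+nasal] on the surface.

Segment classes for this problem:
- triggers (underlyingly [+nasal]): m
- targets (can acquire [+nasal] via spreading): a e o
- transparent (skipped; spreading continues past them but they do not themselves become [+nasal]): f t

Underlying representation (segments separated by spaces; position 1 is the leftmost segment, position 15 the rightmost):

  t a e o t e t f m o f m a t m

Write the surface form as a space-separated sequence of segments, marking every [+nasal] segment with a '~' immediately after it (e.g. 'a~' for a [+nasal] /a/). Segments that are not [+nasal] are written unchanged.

t a~ e~ o~ t e~ t f m~ o~ f m~ a~ t m~

From /m/ at 9 rightward: 10 /o/ → [+nasal]; 11 /f/ transparent; 12 /m/ is itself a trigger — this domain ends here.
From /m/ at 9 leftward: 8 /f/ transparent; 7 /t/ transparent; 6 /e/ → [+nasal]; 5 /t/ transparent; 4 /o/ → [+nasal]; 3 /e/ → [+nasal]; 2 /a/ → [+nasal]; 1 /t/ transparent; word edge.
From /m/ at 12 rightward: 13 /a/ → [+nasal]; 14 /t/ transparent; 15 /m/ is itself a trigger — this domain ends here.
From /m/ at 12 leftward: 11 /f/ transparent; 10 /o/ → [+nasal]; 9 /m/ is itself a trigger — this domain ends here.
From /m/ at 15 rightward: word edge.
From /m/ at 15 leftward: 14 /t/ transparent; 13 /a/ → [+nasal]; 12 /m/ is itself a trigger — this domain ends here.
[+nasal] positions on the surface: 2 3 4 6 9 10 12 13 15.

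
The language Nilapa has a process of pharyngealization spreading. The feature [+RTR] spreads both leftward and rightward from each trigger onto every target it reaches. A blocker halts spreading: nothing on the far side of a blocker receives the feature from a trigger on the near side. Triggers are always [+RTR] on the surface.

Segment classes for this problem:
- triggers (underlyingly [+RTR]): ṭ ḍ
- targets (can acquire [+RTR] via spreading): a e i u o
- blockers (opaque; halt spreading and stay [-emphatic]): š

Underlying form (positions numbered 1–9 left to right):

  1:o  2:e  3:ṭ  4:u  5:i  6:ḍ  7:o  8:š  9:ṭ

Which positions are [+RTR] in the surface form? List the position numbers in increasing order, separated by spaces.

1 2 3 4 5 6 7 9

From /ṭ/ at 3 rightward: 4 /u/ → [+RTR]; 5 /i/ → [+RTR]; 6 /ḍ/ is itself a trigger — this domain ends here.
From /ṭ/ at 3 leftward: 2 /e/ → [+RTR]; 1 /o/ → [+RTR]; word edge.
From /ḍ/ at 6 rightward: 7 /o/ → [+RTR]; 8 /š/ blocks.
From /ḍ/ at 6 leftward: 5 /i/ → [+RTR]; 4 /u/ → [+RTR]; 3 /ṭ/ is itself a trigger — this domain ends here.
From /ṭ/ at 9 rightward: word edge.
From /ṭ/ at 9 leftward: 8 /š/ blocks.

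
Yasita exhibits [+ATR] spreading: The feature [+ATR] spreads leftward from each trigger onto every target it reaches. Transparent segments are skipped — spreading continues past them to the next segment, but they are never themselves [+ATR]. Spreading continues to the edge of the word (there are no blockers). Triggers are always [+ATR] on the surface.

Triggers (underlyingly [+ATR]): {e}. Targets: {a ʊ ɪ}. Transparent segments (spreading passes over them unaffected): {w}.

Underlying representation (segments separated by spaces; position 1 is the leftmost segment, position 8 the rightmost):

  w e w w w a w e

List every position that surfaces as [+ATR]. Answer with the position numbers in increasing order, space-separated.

2 6 8

From /e/ at 2 leftward: 1 /w/ transparent; word edge.
From /e/ at 8 leftward: 7 /w/ transparent; 6 /a/ → [+ATR]; 5 /w/ transparent; 4 /w/ transparent; 3 /w/ transparent; 2 /e/ is itself a trigger — this domain ends here.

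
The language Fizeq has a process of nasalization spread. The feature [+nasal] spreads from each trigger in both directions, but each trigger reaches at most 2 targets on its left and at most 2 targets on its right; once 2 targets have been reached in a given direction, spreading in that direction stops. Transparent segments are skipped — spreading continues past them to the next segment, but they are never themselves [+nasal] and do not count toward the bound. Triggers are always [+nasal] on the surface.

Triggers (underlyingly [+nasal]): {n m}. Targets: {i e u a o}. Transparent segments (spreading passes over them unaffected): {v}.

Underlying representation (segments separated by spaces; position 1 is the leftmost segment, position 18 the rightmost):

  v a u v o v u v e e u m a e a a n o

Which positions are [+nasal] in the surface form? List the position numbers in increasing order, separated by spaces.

10 11 12 13 14 15 16 17 18

From /m/ at 12 rightward: 13 /a/ → [+nasal]; 14 /e/ → [+nasal]; bound reached.
From /m/ at 12 leftward: 11 /u/ → [+nasal]; 10 /e/ → [+nasal]; bound reached.
From /n/ at 17 rightward: 18 /o/ → [+nasal]; word edge.
From /n/ at 17 leftward: 16 /a/ → [+nasal]; 15 /a/ → [+nasal]; bound reached.
Targets with no active source: positions 2 3 5 7 9 stay [-nasal].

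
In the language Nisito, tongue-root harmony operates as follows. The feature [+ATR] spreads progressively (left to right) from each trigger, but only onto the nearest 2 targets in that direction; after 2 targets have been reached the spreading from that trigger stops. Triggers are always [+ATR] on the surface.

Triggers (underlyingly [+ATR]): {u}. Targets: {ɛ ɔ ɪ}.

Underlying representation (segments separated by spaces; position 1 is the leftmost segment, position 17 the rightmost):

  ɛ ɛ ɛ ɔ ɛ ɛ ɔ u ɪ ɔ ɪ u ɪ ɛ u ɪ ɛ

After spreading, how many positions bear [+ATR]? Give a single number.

9

From /u/ at 8 rightward: 9 /ɪ/ → [+ATR]; 10 /ɔ/ → [+ATR]; bound reached.
From /u/ at 12 rightward: 13 /ɪ/ → [+ATR]; 14 /ɛ/ → [+ATR]; bound reached.
From /u/ at 15 rightward: 16 /ɪ/ → [+ATR]; 17 /ɛ/ → [+ATR]; bound reached.
Targets with no active source: positions 1 2 3 4 5 6 7 11 stay [-ATR].
[+ATR] positions on the surface: 8 9 10 12 13 14 15 16 17.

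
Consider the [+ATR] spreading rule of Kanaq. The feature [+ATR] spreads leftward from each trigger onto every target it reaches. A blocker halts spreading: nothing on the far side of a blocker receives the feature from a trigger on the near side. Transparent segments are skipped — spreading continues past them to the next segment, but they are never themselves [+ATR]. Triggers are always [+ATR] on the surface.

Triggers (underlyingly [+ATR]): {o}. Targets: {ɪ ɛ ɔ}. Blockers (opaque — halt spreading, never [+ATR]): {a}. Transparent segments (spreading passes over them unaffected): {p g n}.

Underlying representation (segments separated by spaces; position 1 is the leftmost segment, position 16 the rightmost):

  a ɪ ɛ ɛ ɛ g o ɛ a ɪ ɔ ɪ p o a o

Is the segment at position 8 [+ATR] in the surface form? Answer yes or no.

no

From /o/ at 7 leftward: 6 /g/ transparent; 5 /ɛ/ → [+ATR]; 4 /ɛ/ → [+ATR]; 3 /ɛ/ → [+ATR]; 2 /ɪ/ → [+ATR]; 1 /a/ blocks.
From /o/ at 14 leftward: 13 /p/ transparent; 12 /ɪ/ → [+ATR]; 11 /ɔ/ → [+ATR]; 10 /ɪ/ → [+ATR]; 9 /a/ blocks.
From /o/ at 16 leftward: 15 /a/ blocks.
Target with no active source: position 8 stays [-ATR].
[+ATR] positions on the surface: 2 3 4 5 7 10 11 12 14 16.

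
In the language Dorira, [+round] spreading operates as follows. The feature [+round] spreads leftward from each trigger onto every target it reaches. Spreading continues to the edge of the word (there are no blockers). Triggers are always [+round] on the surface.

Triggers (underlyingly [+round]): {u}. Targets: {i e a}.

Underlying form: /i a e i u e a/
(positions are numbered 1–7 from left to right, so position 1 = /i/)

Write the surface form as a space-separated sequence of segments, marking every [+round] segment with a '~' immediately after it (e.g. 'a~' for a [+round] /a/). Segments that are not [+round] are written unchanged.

i~ a~ e~ i~ u~ e a

From /u/ at 5 leftward: 4 /i/ → [+round]; 3 /e/ → [+round]; 2 /a/ → [+round]; 1 /i/ → [+round]; word edge.
Targets with no active source: positions 6 7 stay [-round].
[+round] positions on the surface: 1 2 3 4 5.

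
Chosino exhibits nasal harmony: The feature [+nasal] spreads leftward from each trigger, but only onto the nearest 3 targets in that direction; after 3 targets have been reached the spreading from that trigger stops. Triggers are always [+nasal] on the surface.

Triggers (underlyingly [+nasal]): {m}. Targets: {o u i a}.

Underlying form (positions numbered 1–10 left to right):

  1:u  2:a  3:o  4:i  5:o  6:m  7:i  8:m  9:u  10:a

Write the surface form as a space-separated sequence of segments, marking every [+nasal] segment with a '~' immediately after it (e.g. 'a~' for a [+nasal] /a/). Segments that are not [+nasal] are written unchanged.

From /m/ at 6 leftward: 5 /o/ → [+nasal]; 4 /i/ → [+nasal]; 3 /o/ → [+nasal]; bound reached.
From /m/ at 8 leftward: 7 /i/ → [+nasal]; 6 /m/ is itself a trigger — this domain ends here.
Targets with no active source: positions 1 2 9 10 stay [-nasal].
[+nasal] positions on the surface: 3 4 5 6 7 8.

u a o~ i~ o~ m~ i~ m~ u a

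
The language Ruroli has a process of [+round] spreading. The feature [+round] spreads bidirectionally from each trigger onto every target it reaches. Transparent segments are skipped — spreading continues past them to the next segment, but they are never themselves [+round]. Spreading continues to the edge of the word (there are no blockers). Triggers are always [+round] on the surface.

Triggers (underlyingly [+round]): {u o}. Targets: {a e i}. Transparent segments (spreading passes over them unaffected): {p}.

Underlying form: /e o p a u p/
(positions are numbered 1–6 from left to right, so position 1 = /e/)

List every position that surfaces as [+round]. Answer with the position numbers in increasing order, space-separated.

From /o/ at 2 rightward: 3 /p/ transparent; 4 /a/ → [+round]; 5 /u/ is itself a trigger — this domain ends here.
From /o/ at 2 leftward: 1 /e/ → [+round]; word edge.
From /u/ at 5 rightward: 6 /p/ transparent; word edge.
From /u/ at 5 leftward: 4 /a/ → [+round]; 3 /p/ transparent; 2 /o/ is itself a trigger — this domain ends here.

1 2 4 5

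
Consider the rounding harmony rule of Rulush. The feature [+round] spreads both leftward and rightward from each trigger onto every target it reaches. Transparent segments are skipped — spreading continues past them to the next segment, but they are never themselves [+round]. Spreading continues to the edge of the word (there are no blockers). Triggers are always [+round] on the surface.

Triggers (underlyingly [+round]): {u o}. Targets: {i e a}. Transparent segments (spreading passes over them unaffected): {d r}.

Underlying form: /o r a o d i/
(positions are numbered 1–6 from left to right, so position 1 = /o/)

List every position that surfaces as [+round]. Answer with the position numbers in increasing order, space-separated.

1 3 4 6

From /o/ at 1 rightward: 2 /r/ transparent; 3 /a/ → [+round]; 4 /o/ is itself a trigger — this domain ends here.
From /o/ at 1 leftward: word edge.
From /o/ at 4 rightward: 5 /d/ transparent; 6 /i/ → [+round]; word edge.
From /o/ at 4 leftward: 3 /a/ → [+round]; 2 /r/ transparent; 1 /o/ is itself a trigger — this domain ends here.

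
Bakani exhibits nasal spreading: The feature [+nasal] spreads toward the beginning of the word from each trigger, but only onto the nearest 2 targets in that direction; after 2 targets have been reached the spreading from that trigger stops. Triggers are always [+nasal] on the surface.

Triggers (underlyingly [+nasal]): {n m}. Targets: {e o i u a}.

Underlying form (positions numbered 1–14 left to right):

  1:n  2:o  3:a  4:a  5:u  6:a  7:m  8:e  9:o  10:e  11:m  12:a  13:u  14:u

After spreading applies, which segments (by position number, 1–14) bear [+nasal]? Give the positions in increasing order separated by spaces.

1 5 6 7 9 10 11

From /n/ at 1 leftward: word edge.
From /m/ at 7 leftward: 6 /a/ → [+nasal]; 5 /u/ → [+nasal]; bound reached.
From /m/ at 11 leftward: 10 /e/ → [+nasal]; 9 /o/ → [+nasal]; bound reached.
Targets with no active source: positions 2 3 4 8 12 13 14 stay [-nasal].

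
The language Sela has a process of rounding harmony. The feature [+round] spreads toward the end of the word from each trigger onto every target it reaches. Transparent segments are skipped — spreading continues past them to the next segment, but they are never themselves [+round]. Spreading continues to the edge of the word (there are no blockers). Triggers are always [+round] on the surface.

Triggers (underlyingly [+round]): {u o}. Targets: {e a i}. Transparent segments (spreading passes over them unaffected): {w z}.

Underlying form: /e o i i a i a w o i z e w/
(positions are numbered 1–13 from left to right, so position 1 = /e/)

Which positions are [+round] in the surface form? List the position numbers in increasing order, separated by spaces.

From /o/ at 2 rightward: 3 /i/ → [+round]; 4 /i/ → [+round]; 5 /a/ → [+round]; 6 /i/ → [+round]; 7 /a/ → [+round]; 8 /w/ transparent; 9 /o/ is itself a trigger — this domain ends here.
From /o/ at 9 rightward: 10 /i/ → [+round]; 11 /z/ transparent; 12 /e/ → [+round]; 13 /w/ transparent; word edge.
Target with no active source: position 1 stays [-round].

2 3 4 5 6 7 9 10 12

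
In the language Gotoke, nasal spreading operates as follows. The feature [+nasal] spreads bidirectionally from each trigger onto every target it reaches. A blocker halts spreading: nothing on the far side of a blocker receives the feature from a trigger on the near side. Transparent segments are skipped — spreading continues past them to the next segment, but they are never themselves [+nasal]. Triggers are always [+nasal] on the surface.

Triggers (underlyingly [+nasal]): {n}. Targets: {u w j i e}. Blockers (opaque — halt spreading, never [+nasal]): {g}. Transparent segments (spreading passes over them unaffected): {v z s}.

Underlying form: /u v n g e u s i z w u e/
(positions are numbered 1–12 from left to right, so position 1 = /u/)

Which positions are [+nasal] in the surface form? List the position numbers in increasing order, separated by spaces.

1 3

From /n/ at 3 rightward: 4 /g/ blocks.
From /n/ at 3 leftward: 2 /v/ transparent; 1 /u/ → [+nasal]; word edge.
Targets with no active source: positions 5 6 8 10 11 12 stay [-nasal].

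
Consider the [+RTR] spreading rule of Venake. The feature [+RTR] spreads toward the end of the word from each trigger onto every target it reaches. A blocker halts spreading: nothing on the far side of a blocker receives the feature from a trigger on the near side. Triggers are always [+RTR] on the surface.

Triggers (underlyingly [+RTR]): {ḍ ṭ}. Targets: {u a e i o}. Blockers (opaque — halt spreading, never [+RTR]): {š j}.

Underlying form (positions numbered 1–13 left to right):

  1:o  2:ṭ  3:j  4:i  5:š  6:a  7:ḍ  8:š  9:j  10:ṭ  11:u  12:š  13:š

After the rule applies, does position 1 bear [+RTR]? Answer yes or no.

From /ṭ/ at 2 rightward: 3 /j/ blocks.
From /ḍ/ at 7 rightward: 8 /š/ blocks.
From /ṭ/ at 10 rightward: 11 /u/ → [+RTR]; 12 /š/ blocks.
Targets with no active source: positions 1 4 6 stay [-emphatic].
[+RTR] positions on the surface: 2 7 10 11.

no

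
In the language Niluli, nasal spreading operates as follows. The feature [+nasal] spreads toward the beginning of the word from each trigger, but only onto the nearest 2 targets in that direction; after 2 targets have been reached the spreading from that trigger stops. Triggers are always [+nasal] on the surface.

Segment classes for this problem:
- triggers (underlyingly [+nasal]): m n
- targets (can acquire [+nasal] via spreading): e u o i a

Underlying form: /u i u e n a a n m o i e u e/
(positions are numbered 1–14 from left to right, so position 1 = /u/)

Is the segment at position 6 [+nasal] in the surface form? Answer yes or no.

yes

From /n/ at 5 leftward: 4 /e/ → [+nasal]; 3 /u/ → [+nasal]; bound reached.
From /n/ at 8 leftward: 7 /a/ → [+nasal]; 6 /a/ → [+nasal]; bound reached.
From /m/ at 9 leftward: 8 /n/ is itself a trigger — this domain ends here.
Targets with no active source: positions 1 2 10 11 12 13 14 stay [-nasal].
[+nasal] positions on the surface: 3 4 5 6 7 8 9.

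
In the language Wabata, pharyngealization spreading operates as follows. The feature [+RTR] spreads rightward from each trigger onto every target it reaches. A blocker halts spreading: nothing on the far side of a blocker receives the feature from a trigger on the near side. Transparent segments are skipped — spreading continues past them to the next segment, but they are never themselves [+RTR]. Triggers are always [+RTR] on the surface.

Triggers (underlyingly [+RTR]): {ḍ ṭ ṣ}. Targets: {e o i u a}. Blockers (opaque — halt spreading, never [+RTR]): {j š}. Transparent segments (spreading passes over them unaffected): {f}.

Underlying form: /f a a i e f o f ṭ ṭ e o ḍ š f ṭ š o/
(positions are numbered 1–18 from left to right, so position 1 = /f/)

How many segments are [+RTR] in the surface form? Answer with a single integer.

6

From /ṭ/ at 9 rightward: 10 /ṭ/ is itself a trigger — this domain ends here.
From /ṭ/ at 10 rightward: 11 /e/ → [+RTR]; 12 /o/ → [+RTR]; 13 /ḍ/ is itself a trigger — this domain ends here.
From /ḍ/ at 13 rightward: 14 /š/ blocks.
From /ṭ/ at 16 rightward: 17 /š/ blocks.
Targets with no active source: positions 2 3 4 5 7 18 stay [-emphatic].
[+RTR] positions on the surface: 9 10 11 12 13 16.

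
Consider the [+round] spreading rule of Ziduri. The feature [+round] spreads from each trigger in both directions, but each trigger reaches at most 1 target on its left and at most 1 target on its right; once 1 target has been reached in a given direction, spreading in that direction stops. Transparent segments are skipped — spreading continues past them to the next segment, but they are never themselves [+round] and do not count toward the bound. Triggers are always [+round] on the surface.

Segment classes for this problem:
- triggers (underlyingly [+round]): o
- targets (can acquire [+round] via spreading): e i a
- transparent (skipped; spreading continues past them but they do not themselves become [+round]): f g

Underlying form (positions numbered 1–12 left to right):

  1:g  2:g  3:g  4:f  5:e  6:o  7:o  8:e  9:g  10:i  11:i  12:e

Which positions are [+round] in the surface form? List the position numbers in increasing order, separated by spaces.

5 6 7 8

From /o/ at 6 rightward: 7 /o/ is itself a trigger — this domain ends here.
From /o/ at 6 leftward: 5 /e/ → [+round]; bound reached.
From /o/ at 7 rightward: 8 /e/ → [+round]; bound reached.
From /o/ at 7 leftward: 6 /o/ is itself a trigger — this domain ends here.
Targets with no active source: positions 10 11 12 stay [-round].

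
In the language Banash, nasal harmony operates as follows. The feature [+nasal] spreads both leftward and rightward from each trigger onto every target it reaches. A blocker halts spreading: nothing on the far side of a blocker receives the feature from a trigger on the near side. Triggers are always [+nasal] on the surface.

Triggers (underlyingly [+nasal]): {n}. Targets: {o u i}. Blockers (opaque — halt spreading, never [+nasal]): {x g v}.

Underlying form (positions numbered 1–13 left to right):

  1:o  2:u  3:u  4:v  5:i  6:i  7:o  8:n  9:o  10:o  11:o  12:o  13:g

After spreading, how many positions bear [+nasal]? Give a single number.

From /n/ at 8 rightward: 9 /o/ → [+nasal]; 10 /o/ → [+nasal]; 11 /o/ → [+nasal]; 12 /o/ → [+nasal]; 13 /g/ blocks.
From /n/ at 8 leftward: 7 /o/ → [+nasal]; 6 /i/ → [+nasal]; 5 /i/ → [+nasal]; 4 /v/ blocks.
Targets with no active source: positions 1 2 3 stay [-nasal].
[+nasal] positions on the surface: 5 6 7 8 9 10 11 12.

8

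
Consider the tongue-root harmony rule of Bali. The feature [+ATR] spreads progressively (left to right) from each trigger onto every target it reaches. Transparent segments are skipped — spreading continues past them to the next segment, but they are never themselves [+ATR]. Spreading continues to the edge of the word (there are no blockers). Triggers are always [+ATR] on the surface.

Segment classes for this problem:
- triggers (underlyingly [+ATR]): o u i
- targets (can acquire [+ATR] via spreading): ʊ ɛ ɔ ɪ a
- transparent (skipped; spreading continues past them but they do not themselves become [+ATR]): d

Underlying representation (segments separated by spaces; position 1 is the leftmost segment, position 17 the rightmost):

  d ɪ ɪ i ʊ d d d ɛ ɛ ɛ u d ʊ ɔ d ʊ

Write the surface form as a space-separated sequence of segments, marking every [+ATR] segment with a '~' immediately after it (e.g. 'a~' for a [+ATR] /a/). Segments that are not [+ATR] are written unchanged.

d ɪ ɪ i~ ʊ~ d d d ɛ~ ɛ~ ɛ~ u~ d ʊ~ ɔ~ d ʊ~

From /i/ at 4 rightward: 5 /ʊ/ → [+ATR]; 6 /d/ transparent; 7 /d/ transparent; 8 /d/ transparent; 9 /ɛ/ → [+ATR]; 10 /ɛ/ → [+ATR]; 11 /ɛ/ → [+ATR]; 12 /u/ is itself a trigger — this domain ends here.
From /u/ at 12 rightward: 13 /d/ transparent; 14 /ʊ/ → [+ATR]; 15 /ɔ/ → [+ATR]; 16 /d/ transparent; 17 /ʊ/ → [+ATR]; word edge.
Targets with no active source: positions 2 3 stay [-ATR].
[+ATR] positions on the surface: 4 5 9 10 11 12 14 15 17.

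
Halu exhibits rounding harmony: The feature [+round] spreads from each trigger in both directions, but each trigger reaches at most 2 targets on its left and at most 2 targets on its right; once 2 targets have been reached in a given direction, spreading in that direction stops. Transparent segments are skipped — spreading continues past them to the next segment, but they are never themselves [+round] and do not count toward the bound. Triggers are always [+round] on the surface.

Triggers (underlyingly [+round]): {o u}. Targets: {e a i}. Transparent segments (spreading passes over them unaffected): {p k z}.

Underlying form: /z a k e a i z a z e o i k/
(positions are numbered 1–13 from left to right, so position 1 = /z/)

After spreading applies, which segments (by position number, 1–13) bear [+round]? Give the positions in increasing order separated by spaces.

From /o/ at 11 rightward: 12 /i/ → [+round]; 13 /k/ transparent; word edge.
From /o/ at 11 leftward: 10 /e/ → [+round]; 9 /z/ transparent; 8 /a/ → [+round]; bound reached.
Targets with no active source: positions 2 4 5 6 stay [-round].

8 10 11 12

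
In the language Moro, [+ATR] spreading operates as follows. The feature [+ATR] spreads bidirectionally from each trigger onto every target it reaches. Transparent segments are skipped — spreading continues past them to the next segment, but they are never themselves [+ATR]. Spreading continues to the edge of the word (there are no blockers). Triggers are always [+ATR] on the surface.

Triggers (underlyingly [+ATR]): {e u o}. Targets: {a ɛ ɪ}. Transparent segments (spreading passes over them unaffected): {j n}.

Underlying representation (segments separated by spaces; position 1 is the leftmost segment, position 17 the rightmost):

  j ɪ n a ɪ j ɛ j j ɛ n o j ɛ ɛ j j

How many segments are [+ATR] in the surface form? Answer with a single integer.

8

From /o/ at 12 rightward: 13 /j/ transparent; 14 /ɛ/ → [+ATR]; 15 /ɛ/ → [+ATR]; 16 /j/ transparent; 17 /j/ transparent; word edge.
From /o/ at 12 leftward: 11 /n/ transparent; 10 /ɛ/ → [+ATR]; 9 /j/ transparent; 8 /j/ transparent; 7 /ɛ/ → [+ATR]; 6 /j/ transparent; 5 /ɪ/ → [+ATR]; 4 /a/ → [+ATR]; 3 /n/ transparent; 2 /ɪ/ → [+ATR]; 1 /j/ transparent; word edge.
[+ATR] positions on the surface: 2 4 5 7 10 12 14 15.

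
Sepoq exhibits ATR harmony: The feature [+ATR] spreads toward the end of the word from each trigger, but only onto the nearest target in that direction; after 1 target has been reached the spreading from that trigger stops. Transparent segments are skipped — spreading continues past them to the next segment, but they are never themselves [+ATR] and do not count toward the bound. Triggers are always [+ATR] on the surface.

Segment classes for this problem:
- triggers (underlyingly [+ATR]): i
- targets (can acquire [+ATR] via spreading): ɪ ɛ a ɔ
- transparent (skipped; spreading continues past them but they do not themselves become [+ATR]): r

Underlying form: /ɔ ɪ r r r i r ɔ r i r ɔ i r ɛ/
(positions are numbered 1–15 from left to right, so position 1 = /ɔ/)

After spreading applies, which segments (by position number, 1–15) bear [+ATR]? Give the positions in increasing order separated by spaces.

From /i/ at 6 rightward: 7 /r/ transparent; 8 /ɔ/ → [+ATR]; bound reached.
From /i/ at 10 rightward: 11 /r/ transparent; 12 /ɔ/ → [+ATR]; bound reached.
From /i/ at 13 rightward: 14 /r/ transparent; 15 /ɛ/ → [+ATR]; bound reached.
Targets with no active source: positions 1 2 stay [-ATR].

6 8 10 12 13 15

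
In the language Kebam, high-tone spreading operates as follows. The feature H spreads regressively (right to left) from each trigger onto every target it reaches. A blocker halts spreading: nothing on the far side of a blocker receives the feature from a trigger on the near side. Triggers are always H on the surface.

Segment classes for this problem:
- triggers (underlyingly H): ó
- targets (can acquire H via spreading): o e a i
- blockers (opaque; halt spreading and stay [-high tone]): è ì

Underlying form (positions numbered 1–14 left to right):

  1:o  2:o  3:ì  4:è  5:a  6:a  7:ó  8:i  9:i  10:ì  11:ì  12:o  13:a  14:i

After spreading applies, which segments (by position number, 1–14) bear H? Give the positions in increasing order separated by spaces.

From /ó/ at 7 leftward: 6 /a/ → H; 5 /a/ → H; 4 /è/ blocks.
Targets with no active source: positions 1 2 8 9 12 13 14 stay [-high tone].

5 6 7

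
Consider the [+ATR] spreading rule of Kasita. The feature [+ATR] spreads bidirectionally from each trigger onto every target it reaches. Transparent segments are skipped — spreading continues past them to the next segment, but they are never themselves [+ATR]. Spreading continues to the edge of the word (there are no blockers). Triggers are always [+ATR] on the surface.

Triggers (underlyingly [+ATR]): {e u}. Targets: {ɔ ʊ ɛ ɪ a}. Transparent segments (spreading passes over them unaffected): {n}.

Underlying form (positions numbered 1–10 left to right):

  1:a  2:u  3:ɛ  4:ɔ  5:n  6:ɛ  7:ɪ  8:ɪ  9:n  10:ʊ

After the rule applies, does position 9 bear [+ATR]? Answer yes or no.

no

From /u/ at 2 rightward: 3 /ɛ/ → [+ATR]; 4 /ɔ/ → [+ATR]; 5 /n/ transparent; 6 /ɛ/ → [+ATR]; 7 /ɪ/ → [+ATR]; 8 /ɪ/ → [+ATR]; 9 /n/ transparent; 10 /ʊ/ → [+ATR]; word edge.
From /u/ at 2 leftward: 1 /a/ → [+ATR]; word edge.
[+ATR] positions on the surface: 1 2 3 4 6 7 8 10.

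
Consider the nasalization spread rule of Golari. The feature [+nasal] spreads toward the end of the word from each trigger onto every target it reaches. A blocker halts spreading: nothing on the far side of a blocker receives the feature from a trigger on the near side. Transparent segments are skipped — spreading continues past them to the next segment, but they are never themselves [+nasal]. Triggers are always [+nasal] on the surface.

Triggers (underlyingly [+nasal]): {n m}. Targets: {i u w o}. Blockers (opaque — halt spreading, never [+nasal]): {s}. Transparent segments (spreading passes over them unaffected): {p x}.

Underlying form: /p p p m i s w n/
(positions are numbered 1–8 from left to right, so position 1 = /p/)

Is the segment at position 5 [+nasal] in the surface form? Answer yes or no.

yes

From /m/ at 4 rightward: 5 /i/ → [+nasal]; 6 /s/ blocks.
From /n/ at 8 rightward: word edge.
Target with no active source: position 7 stays [-nasal].
[+nasal] positions on the surface: 4 5 8.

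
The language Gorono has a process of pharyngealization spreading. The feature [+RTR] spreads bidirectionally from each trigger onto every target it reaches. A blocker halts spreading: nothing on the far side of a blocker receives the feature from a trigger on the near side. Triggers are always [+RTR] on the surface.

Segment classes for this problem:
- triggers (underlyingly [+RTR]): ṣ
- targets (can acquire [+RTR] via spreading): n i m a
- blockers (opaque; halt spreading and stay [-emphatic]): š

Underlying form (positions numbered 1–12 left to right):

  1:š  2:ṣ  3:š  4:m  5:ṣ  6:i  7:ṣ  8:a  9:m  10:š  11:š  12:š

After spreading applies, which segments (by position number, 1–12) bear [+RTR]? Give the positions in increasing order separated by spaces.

From /ṣ/ at 2 rightward: 3 /š/ blocks.
From /ṣ/ at 2 leftward: 1 /š/ blocks.
From /ṣ/ at 5 rightward: 6 /i/ → [+RTR]; 7 /ṣ/ is itself a trigger — this domain ends here.
From /ṣ/ at 5 leftward: 4 /m/ → [+RTR]; 3 /š/ blocks.
From /ṣ/ at 7 rightward: 8 /a/ → [+RTR]; 9 /m/ → [+RTR]; 10 /š/ blocks.
From /ṣ/ at 7 leftward: 6 /i/ → [+RTR]; 5 /ṣ/ is itself a trigger — this domain ends here.

2 4 5 6 7 8 9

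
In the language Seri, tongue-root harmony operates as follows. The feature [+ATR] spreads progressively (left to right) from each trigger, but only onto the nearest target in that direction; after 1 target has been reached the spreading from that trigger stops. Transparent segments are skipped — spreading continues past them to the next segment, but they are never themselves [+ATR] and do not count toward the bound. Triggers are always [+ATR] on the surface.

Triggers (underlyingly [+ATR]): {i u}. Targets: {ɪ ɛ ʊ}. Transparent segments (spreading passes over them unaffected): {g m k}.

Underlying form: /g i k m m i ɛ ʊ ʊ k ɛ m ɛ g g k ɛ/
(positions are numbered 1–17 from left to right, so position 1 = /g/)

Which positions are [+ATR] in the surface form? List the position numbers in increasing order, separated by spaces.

2 6 7

From /i/ at 2 rightward: 3 /k/ transparent; 4 /m/ transparent; 5 /m/ transparent; 6 /i/ is itself a trigger — this domain ends here.
From /i/ at 6 rightward: 7 /ɛ/ → [+ATR]; bound reached.
Targets with no active source: positions 8 9 11 13 17 stay [-ATR].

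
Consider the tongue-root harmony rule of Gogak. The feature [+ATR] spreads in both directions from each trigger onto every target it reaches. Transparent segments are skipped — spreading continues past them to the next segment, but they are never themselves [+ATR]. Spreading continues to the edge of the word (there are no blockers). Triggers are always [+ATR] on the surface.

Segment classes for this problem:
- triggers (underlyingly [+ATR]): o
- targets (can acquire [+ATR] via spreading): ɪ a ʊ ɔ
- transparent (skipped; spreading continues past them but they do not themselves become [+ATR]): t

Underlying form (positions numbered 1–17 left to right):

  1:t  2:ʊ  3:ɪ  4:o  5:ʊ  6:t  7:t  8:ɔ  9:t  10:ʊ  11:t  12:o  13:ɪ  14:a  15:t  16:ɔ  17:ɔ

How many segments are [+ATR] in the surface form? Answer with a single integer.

From /o/ at 4 rightward: 5 /ʊ/ → [+ATR]; 6 /t/ transparent; 7 /t/ transparent; 8 /ɔ/ → [+ATR]; 9 /t/ transparent; 10 /ʊ/ → [+ATR]; 11 /t/ transparent; 12 /o/ is itself a trigger — this domain ends here.
From /o/ at 4 leftward: 3 /ɪ/ → [+ATR]; 2 /ʊ/ → [+ATR]; 1 /t/ transparent; word edge.
From /o/ at 12 rightward: 13 /ɪ/ → [+ATR]; 14 /a/ → [+ATR]; 15 /t/ transparent; 16 /ɔ/ → [+ATR]; 17 /ɔ/ → [+ATR]; word edge.
From /o/ at 12 leftward: 11 /t/ transparent; 10 /ʊ/ → [+ATR]; 9 /t/ transparent; 8 /ɔ/ → [+ATR]; 7 /t/ transparent; 6 /t/ transparent; 5 /ʊ/ → [+ATR]; 4 /o/ is itself a trigger — this domain ends here.
[+ATR] positions on the surface: 2 3 4 5 8 10 12 13 14 16 17.

11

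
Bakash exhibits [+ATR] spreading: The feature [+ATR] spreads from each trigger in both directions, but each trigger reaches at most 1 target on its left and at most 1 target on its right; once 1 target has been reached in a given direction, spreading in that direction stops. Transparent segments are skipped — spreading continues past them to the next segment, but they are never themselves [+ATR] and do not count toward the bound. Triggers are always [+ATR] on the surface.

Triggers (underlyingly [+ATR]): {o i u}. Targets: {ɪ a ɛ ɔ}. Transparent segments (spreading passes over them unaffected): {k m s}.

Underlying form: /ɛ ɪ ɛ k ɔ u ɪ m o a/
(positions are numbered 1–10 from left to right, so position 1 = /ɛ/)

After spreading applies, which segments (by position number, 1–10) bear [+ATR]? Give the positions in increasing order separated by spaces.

From /u/ at 6 rightward: 7 /ɪ/ → [+ATR]; bound reached.
From /u/ at 6 leftward: 5 /ɔ/ → [+ATR]; bound reached.
From /o/ at 9 rightward: 10 /a/ → [+ATR]; bound reached.
From /o/ at 9 leftward: 8 /m/ transparent; 7 /ɪ/ → [+ATR]; bound reached.
Targets with no active source: positions 1 2 3 stay [-ATR].

5 6 7 9 10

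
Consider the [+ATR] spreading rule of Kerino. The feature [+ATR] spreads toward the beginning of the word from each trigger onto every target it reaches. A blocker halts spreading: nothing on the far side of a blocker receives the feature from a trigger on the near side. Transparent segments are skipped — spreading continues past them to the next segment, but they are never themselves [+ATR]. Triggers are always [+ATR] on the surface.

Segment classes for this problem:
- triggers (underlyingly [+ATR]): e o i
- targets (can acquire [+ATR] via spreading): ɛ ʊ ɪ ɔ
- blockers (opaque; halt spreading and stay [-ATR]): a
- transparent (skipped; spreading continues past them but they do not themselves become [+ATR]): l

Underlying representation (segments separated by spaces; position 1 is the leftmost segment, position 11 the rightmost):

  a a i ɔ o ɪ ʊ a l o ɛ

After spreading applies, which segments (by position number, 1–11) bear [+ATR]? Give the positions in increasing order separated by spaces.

From /i/ at 3 leftward: 2 /a/ blocks.
From /o/ at 5 leftward: 4 /ɔ/ → [+ATR]; 3 /i/ is itself a trigger — this domain ends here.
From /o/ at 10 leftward: 9 /l/ transparent; 8 /a/ blocks.
Targets with no active source: positions 6 7 11 stay [-ATR].

3 4 5 10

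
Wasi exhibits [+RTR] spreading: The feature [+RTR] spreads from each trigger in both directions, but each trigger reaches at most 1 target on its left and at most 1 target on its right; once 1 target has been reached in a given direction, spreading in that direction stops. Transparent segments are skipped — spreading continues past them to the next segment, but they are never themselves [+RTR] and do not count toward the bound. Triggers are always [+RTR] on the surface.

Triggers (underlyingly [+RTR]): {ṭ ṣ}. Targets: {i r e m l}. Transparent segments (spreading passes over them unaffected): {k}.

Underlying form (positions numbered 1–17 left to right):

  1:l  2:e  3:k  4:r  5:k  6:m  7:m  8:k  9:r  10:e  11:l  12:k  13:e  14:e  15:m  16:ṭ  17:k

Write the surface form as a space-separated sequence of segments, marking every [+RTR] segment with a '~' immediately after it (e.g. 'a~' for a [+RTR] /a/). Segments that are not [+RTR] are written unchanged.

From /ṭ/ at 16 rightward: 17 /k/ transparent; word edge.
From /ṭ/ at 16 leftward: 15 /m/ → [+RTR]; bound reached.
Targets with no active source: positions 1 2 4 6 7 9 10 11 13 14 stay [-emphatic].
[+RTR] positions on the surface: 15 16.

l e k r k m m k r e l k e e m~ ṭ~ k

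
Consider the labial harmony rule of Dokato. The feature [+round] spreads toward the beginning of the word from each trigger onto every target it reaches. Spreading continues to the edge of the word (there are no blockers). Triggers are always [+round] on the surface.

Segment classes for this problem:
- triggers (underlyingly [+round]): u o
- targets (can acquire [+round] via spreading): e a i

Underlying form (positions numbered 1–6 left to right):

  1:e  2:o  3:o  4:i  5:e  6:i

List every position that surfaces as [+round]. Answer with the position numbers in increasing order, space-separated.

1 2 3

From /o/ at 2 leftward: 1 /e/ → [+round]; word edge.
From /o/ at 3 leftward: 2 /o/ is itself a trigger — this domain ends here.
Targets with no active source: positions 4 5 6 stay [-round].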